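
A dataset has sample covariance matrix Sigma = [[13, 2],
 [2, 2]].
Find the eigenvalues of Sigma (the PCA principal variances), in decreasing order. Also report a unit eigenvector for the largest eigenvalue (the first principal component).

Step 1 — characteristic polynomial of 2×2 Sigma:
  det(Sigma - λI) = λ² - trace · λ + det = 0.
  trace = 13 + 2 = 15, det = 13·2 - (2)² = 22.
Step 2 — discriminant:
  Δ = trace² - 4·det = 225 - 88 = 137.
Step 3 — eigenvalues:
  λ = (trace ± √Δ)/2 = (15 ± 11.7047)/2,
  λ_1 = 13.3523,  λ_2 = 1.6477.

Step 4 — unit eigenvector for λ_1: solve (Sigma - λ_1 I)v = 0. First row:
  (13 - 13.3523)·v_x + (2)·v_y = 0, i.e. (-0.3523)·v_x + (2)·v_y = 0,
  so v ∝ (b, λ_1 - a) = (2, 0.3523) = u.
  ||u|| = √((2)² + (0.3523)²) = √(4.1242) ≈ 2.0308,
  v_1 = u/||u|| ≈ (0.9848, 0.1735) (||v_1|| = 1).

λ_1 = 13.3523,  λ_2 = 1.6477;  v_1 ≈ (0.9848, 0.1735)


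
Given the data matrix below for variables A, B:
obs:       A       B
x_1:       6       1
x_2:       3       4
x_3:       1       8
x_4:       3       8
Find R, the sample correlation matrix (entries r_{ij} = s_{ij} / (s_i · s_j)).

Step 1 — column means:
  mean(A) = (6 + 3 + 1 + 3) / 4 = 13/4 = 3.25
  mean(B) = (1 + 4 + 8 + 8) / 4 = 21/4 = 5.25

Step 2 — sample variances and covariances s[i,j] = (1/(n-1)) · Σ_k (x_{k,i} - mean_i) · (x_{k,j} - mean_j), with n-1 = 3:
  s[A,A] = ((2.75)·(2.75) + (-0.25)·(-0.25) + (-2.25)·(-2.25) + (-0.25)·(-0.25)) / 3 = 12.75/3 = 4.25
  s[A,B] = ((2.75)·(-4.25) + (-0.25)·(-1.25) + (-2.25)·(2.75) + (-0.25)·(2.75)) / 3 = -18.25/3 = -6.0833
  s[B,B] = ((-4.25)·(-4.25) + (-1.25)·(-1.25) + (2.75)·(2.75) + (2.75)·(2.75)) / 3 = 34.75/3 = 11.5833
  Sample standard deviations s_i = √(s[i,i]):
  s(A) = √(4.25) = 2.0616
  s(B) = √(11.5833) = 3.4034

Step 3 — r_{ij} = s_{ij} / (s_i · s_j):
  r[A,A] = 1 (diagonal).
  r[A,B] = -6.0833 / (2.0616 · 3.4034) = -6.0833 / 7.0163 = -0.867
  r[B,B] = 1 (diagonal).

R is symmetric with unit diagonal. Assembling:

R = [[1, -0.867],
 [-0.867, 1]]


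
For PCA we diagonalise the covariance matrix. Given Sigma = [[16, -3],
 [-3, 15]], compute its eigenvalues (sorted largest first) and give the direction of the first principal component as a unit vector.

Step 1 — characteristic polynomial of 2×2 Sigma:
  det(Sigma - λI) = λ² - trace · λ + det = 0.
  trace = 16 + 15 = 31, det = 16·15 - (-3)² = 231.
Step 2 — discriminant:
  Δ = trace² - 4·det = 961 - 924 = 37.
Step 3 — eigenvalues:
  λ = (trace ± √Δ)/2 = (31 ± 6.0828)/2,
  λ_1 = 18.5414,  λ_2 = 12.4586.

Step 4 — unit eigenvector for λ_1: solve (Sigma - λ_1 I)v = 0. First row:
  (16 - 18.5414)·v_x + (-3)·v_y = 0, i.e. (-2.5414)·v_x + (-3)·v_y = 0,
  so v ∝ (b, λ_1 - a) = (-3, 2.5414); multiply by -1 so the first entry is positive: u = (3, -2.5414).
  ||u|| = √((3)² + (-2.5414)²) = √(15.4586) ≈ 3.9317,
  v_1 = u/||u|| ≈ (0.763, -0.6464) (||v_1|| = 1).

λ_1 = 18.5414,  λ_2 = 12.4586;  v_1 ≈ (0.763, -0.6464)


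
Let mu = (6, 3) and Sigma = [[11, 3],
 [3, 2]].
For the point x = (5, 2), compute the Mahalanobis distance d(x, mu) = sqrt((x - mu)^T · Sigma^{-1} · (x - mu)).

Step 1 — centre the observation: (x - mu) = (-1, -1).

Step 2 — invert Sigma. det(Sigma) = 11·2 - (3)² = 13.
  Sigma^{-1} = (1/det) · [[d, -b], [-b, a]] = [[0.1538, -0.2308],
 [-0.2308, 0.8462]].

Step 3 — form the quadratic (x - mu)^T · Sigma^{-1} · (x - mu):
  Sigma^{-1} · (x - mu) = (0.0769, -0.6154).
  (x - mu)^T · [Sigma^{-1} · (x - mu)] = (-1)·(0.0769) + (-1)·(-0.6154) = 0.5385.

Step 4 — take square root: d = √(0.5385) ≈ 0.7338.

d(x, mu) = √(0.5385) ≈ 0.7338


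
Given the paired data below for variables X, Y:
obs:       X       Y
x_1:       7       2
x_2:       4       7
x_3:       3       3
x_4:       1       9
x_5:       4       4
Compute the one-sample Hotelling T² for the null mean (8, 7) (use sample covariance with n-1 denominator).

Step 1 — sample mean vector:
  mean(X) = (7 + 4 + 3 + 1 + 4) / 5 = 19/5 = 3.8
  mean(Y) = (2 + 7 + 3 + 9 + 4) / 5 = 25/5 = 5
  x̄ = (3.8, 5),  deviation x̄ - mu_0 = (3.8, 5) - (8, 7) = (-4.2, -2).

Step 2 — sample covariance matrix, S[i,j] = (1/(n-1)) · Σ_k (x_{k,i} - mean_i) · (x_{k,j} - mean_j), divisor n-1 = 4:
  S[X,X] = ((3.2)·(3.2) + (0.2)·(0.2) + (-0.8)·(-0.8) + (-2.8)·(-2.8) + (0.2)·(0.2)) / 4 = 18.8/4 = 4.7
  S[X,Y] = ((3.2)·(-3) + (0.2)·(2) + (-0.8)·(-2) + (-2.8)·(4) + (0.2)·(-1)) / 4 = -19/4 = -4.75
  S[Y,Y] = ((-3)·(-3) + (2)·(2) + (-2)·(-2) + (4)·(4) + (-1)·(-1)) / 4 = 34/4 = 8.5
  S = [[4.7, -4.75],
 [-4.75, 8.5]].

Step 3 — invert S. det(S) = 4.7·8.5 - (-4.75)² = 17.3875.
  S^{-1} = (1/det) · [[d, -b], [-b, a]] = [[0.4889, 0.2732],
 [0.2732, 0.2703]].

Step 4 — quadratic form (x̄ - mu_0)^T · S^{-1} · (x̄ - mu_0):
  S^{-1} · (x̄ - mu_0) = (-2.5996, -1.688),
  (x̄ - mu_0)^T · [...] = (-4.2)·(-2.5996) + (-2)·(-1.688) = 14.2942.

Step 5 — scale by n: T² = 5 · 14.2942 = 71.4709.

T² ≈ 71.4709


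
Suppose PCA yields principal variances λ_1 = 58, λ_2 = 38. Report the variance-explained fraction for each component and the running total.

Step 1 — total variance = trace(Sigma) = Σ λ_i = 58 + 38 = 96.

Step 2 — fraction explained by component i = λ_i / Σ λ:
  PC1: 58/96 = 0.6042
  PC2: 38/96 = 0.3958

Step 3 — cumulative fraction after k components = (λ_1 + ... + λ_k) / Σ λ:
  k = 1: 58/96 = 0.6042
  k = 2: (58 + 38)/96 = 96/96 = 1

Summary (fraction, with percent):

explained: PC1 0.6042 (60.42%), PC2 0.3958 (39.58%);  cumulative: 0.6042, 1


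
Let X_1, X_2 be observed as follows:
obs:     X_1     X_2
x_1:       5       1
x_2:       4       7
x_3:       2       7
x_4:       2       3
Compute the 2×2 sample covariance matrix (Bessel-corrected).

Step 1 — column means:
  mean(X_1) = (5 + 4 + 2 + 2) / 4 = 13/4 = 3.25
  mean(X_2) = (1 + 7 + 7 + 3) / 4 = 18/4 = 4.5

Step 2 — sample covariance S[i,j] = (1/(n-1)) · Σ_k (x_{k,i} - mean_i) · (x_{k,j} - mean_j), with n-1 = 3.
  S[X_1,X_1] = ((1.75)·(1.75) + (0.75)·(0.75) + (-1.25)·(-1.25) + (-1.25)·(-1.25)) / 3 = 6.75/3 = 2.25
  S[X_1,X_2] = ((1.75)·(-3.5) + (0.75)·(2.5) + (-1.25)·(2.5) + (-1.25)·(-1.5)) / 3 = -5.5/3 = -1.8333
  S[X_2,X_2] = ((-3.5)·(-3.5) + (2.5)·(2.5) + (2.5)·(2.5) + (-1.5)·(-1.5)) / 3 = 27/3 = 9

S is symmetric (S[j,i] = S[i,j]). Assembling:

S = [[2.25, -1.8333],
 [-1.8333, 9]]


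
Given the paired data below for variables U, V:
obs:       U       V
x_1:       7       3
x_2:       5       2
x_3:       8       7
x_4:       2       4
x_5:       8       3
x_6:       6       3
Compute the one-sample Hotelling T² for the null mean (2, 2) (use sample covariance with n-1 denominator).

Step 1 — sample mean vector:
  mean(U) = (7 + 5 + 8 + 2 + 8 + 6) / 6 = 36/6 = 6
  mean(V) = (3 + 2 + 7 + 4 + 3 + 3) / 6 = 22/6 = 3.6667
  x̄ = (6, 3.6667),  deviation x̄ - mu_0 = (6, 3.6667) - (2, 2) = (4, 1.6667).

Step 2 — sample covariance matrix, S[i,j] = (1/(n-1)) · Σ_k (x_{k,i} - mean_i) · (x_{k,j} - mean_j), divisor n-1 = 5:
  S[U,U] = ((1)·(1) + (-1)·(-1) + (2)·(2) + (-4)·(-4) + (2)·(2) + (0)·(0)) / 5 = 26/5 = 5.2
  S[U,V] = ((1)·(-0.6667) + (-1)·(-1.6667) + (2)·(3.3333) + (-4)·(0.3333) + (2)·(-0.6667) + (0)·(-0.6667)) / 5 = 5/5 = 1
  S[V,V] = ((-0.6667)·(-0.6667) + (-1.6667)·(-1.6667) + (3.3333)·(3.3333) + (0.3333)·(0.3333) + (-0.6667)·(-0.6667) + (-0.6667)·(-0.6667)) / 5 = 15.3333/5 = 3.0667
  S = [[5.2, 1],
 [1, 3.0667]].

Step 3 — invert S. det(S) = 5.2·3.0667 - (1)² = 14.9467.
  S^{-1} = (1/det) · [[d, -b], [-b, a]] = [[0.2052, -0.0669],
 [-0.0669, 0.3479]].

Step 4 — quadratic form (x̄ - mu_0)^T · S^{-1} · (x̄ - mu_0):
  S^{-1} · (x̄ - mu_0) = (0.7092, 0.3122),
  (x̄ - mu_0)^T · [...] = (4)·(0.7092) + (1.6667)·(0.3122) = 3.3571.

Step 5 — scale by n: T² = 6 · 3.3571 = 20.1427.

T² ≈ 20.1427


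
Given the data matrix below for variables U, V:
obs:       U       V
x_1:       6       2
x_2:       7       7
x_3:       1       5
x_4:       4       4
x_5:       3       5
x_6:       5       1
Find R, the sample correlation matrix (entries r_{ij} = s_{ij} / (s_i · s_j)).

Step 1 — column means:
  mean(U) = (6 + 7 + 1 + 4 + 3 + 5) / 6 = 26/6 = 4.3333
  mean(V) = (2 + 7 + 5 + 4 + 5 + 1) / 6 = 24/6 = 4

Step 2 — sample variances and covariances s[i,j] = (1/(n-1)) · Σ_k (x_{k,i} - mean_i) · (x_{k,j} - mean_j), with n-1 = 5:
  s[U,U] = ((1.6667)·(1.6667) + (2.6667)·(2.6667) + (-3.3333)·(-3.3333) + (-0.3333)·(-0.3333) + (-1.3333)·(-1.3333) + (0.6667)·(0.6667)) / 5 = 23.3333/5 = 4.6667
  s[U,V] = ((1.6667)·(-2) + (2.6667)·(3) + (-3.3333)·(1) + (-0.3333)·(0) + (-1.3333)·(1) + (0.6667)·(-3)) / 5 = -2/5 = -0.4
  s[V,V] = ((-2)·(-2) + (3)·(3) + (1)·(1) + (0)·(0) + (1)·(1) + (-3)·(-3)) / 5 = 24/5 = 4.8
  Sample standard deviations s_i = √(s[i,i]):
  s(U) = √(4.6667) = 2.1602
  s(V) = √(4.8) = 2.1909

Step 3 — r_{ij} = s_{ij} / (s_i · s_j):
  r[U,U] = 1 (diagonal).
  r[U,V] = -0.4 / (2.1602 · 2.1909) = -0.4 / 4.7329 = -0.0845
  r[V,V] = 1 (diagonal).

R is symmetric with unit diagonal. Assembling:

R = [[1, -0.0845],
 [-0.0845, 1]]


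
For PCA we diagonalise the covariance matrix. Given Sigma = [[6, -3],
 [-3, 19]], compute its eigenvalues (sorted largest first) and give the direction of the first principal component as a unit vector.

Step 1 — characteristic polynomial of 2×2 Sigma:
  det(Sigma - λI) = λ² - trace · λ + det = 0.
  trace = 6 + 19 = 25, det = 6·19 - (-3)² = 105.
Step 2 — discriminant:
  Δ = trace² - 4·det = 625 - 420 = 205.
Step 3 — eigenvalues:
  λ = (trace ± √Δ)/2 = (25 ± 14.3178)/2,
  λ_1 = 19.6589,  λ_2 = 5.3411.

Step 4 — unit eigenvector for λ_1: solve (Sigma - λ_1 I)v = 0. First row:
  (6 - 19.6589)·v_x + (-3)·v_y = 0, i.e. (-13.6589)·v_x + (-3)·v_y = 0,
  so v ∝ (b, λ_1 - a) = (-3, 13.6589); multiply by -1 so the first entry is positive: u = (3, -13.6589).
  ||u|| = √((3)² + (-13.6589)²) = √(195.5658) ≈ 13.9845,
  v_1 = u/||u|| ≈ (0.2145, -0.9767) (||v_1|| = 1).

λ_1 = 19.6589,  λ_2 = 5.3411;  v_1 ≈ (0.2145, -0.9767)


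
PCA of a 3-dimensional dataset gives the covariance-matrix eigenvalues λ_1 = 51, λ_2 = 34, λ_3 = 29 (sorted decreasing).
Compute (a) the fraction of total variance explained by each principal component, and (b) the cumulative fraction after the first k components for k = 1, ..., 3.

Step 1 — total variance = trace(Sigma) = Σ λ_i = 51 + 34 + 29 = 114.

Step 2 — fraction explained by component i = λ_i / Σ λ:
  PC1: 51/114 = 0.4474
  PC2: 34/114 = 0.2982
  PC3: 29/114 = 0.2544

Step 3 — cumulative fraction after k components = (λ_1 + ... + λ_k) / Σ λ:
  k = 1: 51/114 = 0.4474
  k = 2: (51 + 34)/114 = 85/114 = 0.7456
  k = 3: (51 + 34 + 29)/114 = 114/114 = 1

Summary (fraction, with percent):

explained: PC1 0.4474 (44.74%), PC2 0.2982 (29.82%), PC3 0.2544 (25.44%);  cumulative: 0.4474, 0.7456, 1


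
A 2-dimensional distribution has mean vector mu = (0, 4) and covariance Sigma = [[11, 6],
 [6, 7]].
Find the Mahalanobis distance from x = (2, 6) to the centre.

Step 1 — centre the observation: (x - mu) = (2, 2).

Step 2 — invert Sigma. det(Sigma) = 11·7 - (6)² = 41.
  Sigma^{-1} = (1/det) · [[d, -b], [-b, a]] = [[0.1707, -0.1463],
 [-0.1463, 0.2683]].

Step 3 — form the quadratic (x - mu)^T · Sigma^{-1} · (x - mu):
  Sigma^{-1} · (x - mu) = (0.0488, 0.2439).
  (x - mu)^T · [Sigma^{-1} · (x - mu)] = (2)·(0.0488) + (2)·(0.2439) = 0.5854.

Step 4 — take square root: d = √(0.5854) ≈ 0.7651.

d(x, mu) = √(0.5854) ≈ 0.7651


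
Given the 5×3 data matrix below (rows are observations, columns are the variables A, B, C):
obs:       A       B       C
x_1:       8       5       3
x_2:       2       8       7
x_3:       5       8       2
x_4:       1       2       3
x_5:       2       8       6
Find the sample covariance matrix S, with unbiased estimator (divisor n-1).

Step 1 — column means:
  mean(A) = (8 + 2 + 5 + 1 + 2) / 5 = 18/5 = 3.6
  mean(B) = (5 + 8 + 8 + 2 + 8) / 5 = 31/5 = 6.2
  mean(C) = (3 + 7 + 2 + 3 + 6) / 5 = 21/5 = 4.2

Step 2 — sample covariance S[i,j] = (1/(n-1)) · Σ_k (x_{k,i} - mean_i) · (x_{k,j} - mean_j), with n-1 = 4.
  S[A,A] = ((4.4)·(4.4) + (-1.6)·(-1.6) + (1.4)·(1.4) + (-2.6)·(-2.6) + (-1.6)·(-1.6)) / 4 = 33.2/4 = 8.3
  S[A,B] = ((4.4)·(-1.2) + (-1.6)·(1.8) + (1.4)·(1.8) + (-2.6)·(-4.2) + (-1.6)·(1.8)) / 4 = 2.4/4 = 0.6
  S[A,C] = ((4.4)·(-1.2) + (-1.6)·(2.8) + (1.4)·(-2.2) + (-2.6)·(-1.2) + (-1.6)·(1.8)) / 4 = -12.6/4 = -3.15
  S[B,B] = ((-1.2)·(-1.2) + (1.8)·(1.8) + (1.8)·(1.8) + (-4.2)·(-4.2) + (1.8)·(1.8)) / 4 = 28.8/4 = 7.2
  S[B,C] = ((-1.2)·(-1.2) + (1.8)·(2.8) + (1.8)·(-2.2) + (-4.2)·(-1.2) + (1.8)·(1.8)) / 4 = 10.8/4 = 2.7
  S[C,C] = ((-1.2)·(-1.2) + (2.8)·(2.8) + (-2.2)·(-2.2) + (-1.2)·(-1.2) + (1.8)·(1.8)) / 4 = 18.8/4 = 4.7

S is symmetric (S[j,i] = S[i,j]). Assembling:

S = [[8.3, 0.6, -3.15],
 [0.6, 7.2, 2.7],
 [-3.15, 2.7, 4.7]]


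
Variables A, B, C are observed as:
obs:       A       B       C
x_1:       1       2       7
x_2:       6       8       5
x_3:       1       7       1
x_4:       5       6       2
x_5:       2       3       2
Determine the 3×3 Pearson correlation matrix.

Step 1 — column means:
  mean(A) = (1 + 6 + 1 + 5 + 2) / 5 = 15/5 = 3
  mean(B) = (2 + 8 + 7 + 6 + 3) / 5 = 26/5 = 5.2
  mean(C) = (7 + 5 + 1 + 2 + 2) / 5 = 17/5 = 3.4

Step 2 — sample variances and covariances s[i,j] = (1/(n-1)) · Σ_k (x_{k,i} - mean_i) · (x_{k,j} - mean_j), with n-1 = 4:
  s[A,A] = ((-2)·(-2) + (3)·(3) + (-2)·(-2) + (2)·(2) + (-1)·(-1)) / 4 = 22/4 = 5.5
  s[A,B] = ((-2)·(-3.2) + (3)·(2.8) + (-2)·(1.8) + (2)·(0.8) + (-1)·(-2.2)) / 4 = 15/4 = 3.75
  s[A,C] = ((-2)·(3.6) + (3)·(1.6) + (-2)·(-2.4) + (2)·(-1.4) + (-1)·(-1.4)) / 4 = 1/4 = 0.25
  s[B,B] = ((-3.2)·(-3.2) + (2.8)·(2.8) + (1.8)·(1.8) + (0.8)·(0.8) + (-2.2)·(-2.2)) / 4 = 26.8/4 = 6.7
  s[B,C] = ((-3.2)·(3.6) + (2.8)·(1.6) + (1.8)·(-2.4) + (0.8)·(-1.4) + (-2.2)·(-1.4)) / 4 = -9.4/4 = -2.35
  s[C,C] = ((3.6)·(3.6) + (1.6)·(1.6) + (-2.4)·(-2.4) + (-1.4)·(-1.4) + (-1.4)·(-1.4)) / 4 = 25.2/4 = 6.3
  Sample standard deviations s_i = √(s[i,i]):
  s(A) = √(5.5) = 2.3452
  s(B) = √(6.7) = 2.5884
  s(C) = √(6.3) = 2.51

Step 3 — r_{ij} = s_{ij} / (s_i · s_j):
  r[A,A] = 1 (diagonal).
  r[A,B] = 3.75 / (2.3452 · 2.5884) = 3.75 / 6.0704 = 0.6177
  r[A,C] = 0.25 / (2.3452 · 2.51) = 0.25 / 5.8864 = 0.0425
  r[B,B] = 1 (diagonal).
  r[B,C] = -2.35 / (2.5884 · 2.51) = -2.35 / 6.4969 = -0.3617
  r[C,C] = 1 (diagonal).

R is symmetric with unit diagonal. Assembling:

R = [[1, 0.6177, 0.0425],
 [0.6177, 1, -0.3617],
 [0.0425, -0.3617, 1]]


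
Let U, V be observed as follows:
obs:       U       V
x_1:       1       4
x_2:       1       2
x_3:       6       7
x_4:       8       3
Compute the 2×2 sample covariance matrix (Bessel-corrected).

Step 1 — column means:
  mean(U) = (1 + 1 + 6 + 8) / 4 = 16/4 = 4
  mean(V) = (4 + 2 + 7 + 3) / 4 = 16/4 = 4

Step 2 — sample covariance S[i,j] = (1/(n-1)) · Σ_k (x_{k,i} - mean_i) · (x_{k,j} - mean_j), with n-1 = 3.
  S[U,U] = ((-3)·(-3) + (-3)·(-3) + (2)·(2) + (4)·(4)) / 3 = 38/3 = 12.6667
  S[U,V] = ((-3)·(0) + (-3)·(-2) + (2)·(3) + (4)·(-1)) / 3 = 8/3 = 2.6667
  S[V,V] = ((0)·(0) + (-2)·(-2) + (3)·(3) + (-1)·(-1)) / 3 = 14/3 = 4.6667

S is symmetric (S[j,i] = S[i,j]). Assembling:

S = [[12.6667, 2.6667],
 [2.6667, 4.6667]]


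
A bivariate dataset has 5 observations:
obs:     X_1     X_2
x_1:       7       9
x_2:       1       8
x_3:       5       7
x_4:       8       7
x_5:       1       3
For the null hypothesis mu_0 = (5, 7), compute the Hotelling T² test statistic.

Step 1 — sample mean vector:
  mean(X_1) = (7 + 1 + 5 + 8 + 1) / 5 = 22/5 = 4.4
  mean(X_2) = (9 + 8 + 7 + 7 + 3) / 5 = 34/5 = 6.8
  x̄ = (4.4, 6.8),  deviation x̄ - mu_0 = (4.4, 6.8) - (5, 7) = (-0.6, -0.2).

Step 2 — sample covariance matrix, S[i,j] = (1/(n-1)) · Σ_k (x_{k,i} - mean_i) · (x_{k,j} - mean_j), divisor n-1 = 4:
  S[X_1,X_1] = ((2.6)·(2.6) + (-3.4)·(-3.4) + (0.6)·(0.6) + (3.6)·(3.6) + (-3.4)·(-3.4)) / 4 = 43.2/4 = 10.8
  S[X_1,X_2] = ((2.6)·(2.2) + (-3.4)·(1.2) + (0.6)·(0.2) + (3.6)·(0.2) + (-3.4)·(-3.8)) / 4 = 15.4/4 = 3.85
  S[X_2,X_2] = ((2.2)·(2.2) + (1.2)·(1.2) + (0.2)·(0.2) + (0.2)·(0.2) + (-3.8)·(-3.8)) / 4 = 20.8/4 = 5.2
  S = [[10.8, 3.85],
 [3.85, 5.2]].

Step 3 — invert S. det(S) = 10.8·5.2 - (3.85)² = 41.3375.
  S^{-1} = (1/det) · [[d, -b], [-b, a]] = [[0.1258, -0.0931],
 [-0.0931, 0.2613]].

Step 4 — quadratic form (x̄ - mu_0)^T · S^{-1} · (x̄ - mu_0):
  S^{-1} · (x̄ - mu_0) = (-0.0568, 0.0036),
  (x̄ - mu_0)^T · [...] = (-0.6)·(-0.0568) + (-0.2)·(0.0036) = 0.0334.

Step 5 — scale by n: T² = 5 · 0.0334 = 0.1669.

T² ≈ 0.1669


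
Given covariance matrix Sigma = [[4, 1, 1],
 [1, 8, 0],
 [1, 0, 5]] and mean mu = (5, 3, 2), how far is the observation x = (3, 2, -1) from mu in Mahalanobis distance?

Step 1 — centre the observation: (x - mu) = (-2, -1, -3).

Step 2 — invert Sigma (cofactor / det for 3×3, or solve directly):
  Sigma^{-1} = [[0.2721, -0.034, -0.0544],
 [-0.034, 0.1293, 0.0068],
 [-0.0544, 0.0068, 0.2109]].

Step 3 — form the quadratic (x - mu)^T · Sigma^{-1} · (x - mu):
  Sigma^{-1} · (x - mu) = (-0.3469, -0.0816, -0.5306).
  (x - mu)^T · [Sigma^{-1} · (x - mu)] = (-2)·(-0.3469) + (-1)·(-0.0816) + (-3)·(-0.5306) = 2.3673.

Step 4 — take square root: d = √(2.3673) ≈ 1.5386.

d(x, mu) = √(2.3673) ≈ 1.5386


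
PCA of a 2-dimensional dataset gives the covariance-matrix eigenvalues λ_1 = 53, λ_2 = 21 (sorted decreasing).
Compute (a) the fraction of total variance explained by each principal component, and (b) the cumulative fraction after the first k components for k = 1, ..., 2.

Step 1 — total variance = trace(Sigma) = Σ λ_i = 53 + 21 = 74.

Step 2 — fraction explained by component i = λ_i / Σ λ:
  PC1: 53/74 = 0.7162
  PC2: 21/74 = 0.2838

Step 3 — cumulative fraction after k components = (λ_1 + ... + λ_k) / Σ λ:
  k = 1: 53/74 = 0.7162
  k = 2: (53 + 21)/74 = 74/74 = 1

Summary (fraction, with percent):

explained: PC1 0.7162 (71.62%), PC2 0.2838 (28.38%);  cumulative: 0.7162, 1


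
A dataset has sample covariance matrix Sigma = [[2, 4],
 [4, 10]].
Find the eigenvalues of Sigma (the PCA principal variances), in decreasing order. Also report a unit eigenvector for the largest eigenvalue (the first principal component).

Step 1 — characteristic polynomial of 2×2 Sigma:
  det(Sigma - λI) = λ² - trace · λ + det = 0.
  trace = 2 + 10 = 12, det = 2·10 - (4)² = 4.
Step 2 — discriminant:
  Δ = trace² - 4·det = 144 - 16 = 128.
Step 3 — eigenvalues:
  λ = (trace ± √Δ)/2 = (12 ± 11.3137)/2,
  λ_1 = 11.6569,  λ_2 = 0.3431.

Step 4 — unit eigenvector for λ_1: solve (Sigma - λ_1 I)v = 0. First row:
  (2 - 11.6569)·v_x + (4)·v_y = 0, i.e. (-9.6569)·v_x + (4)·v_y = 0,
  so v ∝ (b, λ_1 - a) = (4, 9.6569) = u.
  ||u|| = √((4)² + (9.6569)²) = √(109.2548) ≈ 10.4525,
  v_1 = u/||u|| ≈ (0.3827, 0.9239) (||v_1|| = 1).

λ_1 = 11.6569,  λ_2 = 0.3431;  v_1 ≈ (0.3827, 0.9239)


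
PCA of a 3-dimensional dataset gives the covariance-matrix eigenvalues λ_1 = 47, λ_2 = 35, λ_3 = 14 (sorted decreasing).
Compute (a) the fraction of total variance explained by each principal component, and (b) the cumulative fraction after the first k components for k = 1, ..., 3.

Step 1 — total variance = trace(Sigma) = Σ λ_i = 47 + 35 + 14 = 96.

Step 2 — fraction explained by component i = λ_i / Σ λ:
  PC1: 47/96 = 0.4896
  PC2: 35/96 = 0.3646
  PC3: 14/96 = 0.1458

Step 3 — cumulative fraction after k components = (λ_1 + ... + λ_k) / Σ λ:
  k = 1: 47/96 = 0.4896
  k = 2: (47 + 35)/96 = 82/96 = 0.8542
  k = 3: (47 + 35 + 14)/96 = 96/96 = 1

Summary (fraction, with percent):

explained: PC1 0.4896 (48.96%), PC2 0.3646 (36.46%), PC3 0.1458 (14.58%);  cumulative: 0.4896, 0.8542, 1


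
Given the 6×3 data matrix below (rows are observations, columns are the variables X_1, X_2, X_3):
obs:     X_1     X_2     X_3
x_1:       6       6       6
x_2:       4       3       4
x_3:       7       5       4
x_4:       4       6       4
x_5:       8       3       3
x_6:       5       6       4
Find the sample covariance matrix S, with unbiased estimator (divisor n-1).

Step 1 — column means:
  mean(X_1) = (6 + 4 + 7 + 4 + 8 + 5) / 6 = 34/6 = 5.6667
  mean(X_2) = (6 + 3 + 5 + 6 + 3 + 6) / 6 = 29/6 = 4.8333
  mean(X_3) = (6 + 4 + 4 + 4 + 3 + 4) / 6 = 25/6 = 4.1667

Step 2 — sample covariance S[i,j] = (1/(n-1)) · Σ_k (x_{k,i} - mean_i) · (x_{k,j} - mean_j), with n-1 = 5.
  S[X_1,X_1] = ((0.3333)·(0.3333) + (-1.6667)·(-1.6667) + (1.3333)·(1.3333) + (-1.6667)·(-1.6667) + (2.3333)·(2.3333) + (-0.6667)·(-0.6667)) / 5 = 13.3333/5 = 2.6667
  S[X_1,X_2] = ((0.3333)·(1.1667) + (-1.6667)·(-1.8333) + (1.3333)·(0.1667) + (-1.6667)·(1.1667) + (2.3333)·(-1.8333) + (-0.6667)·(1.1667)) / 5 = -3.3333/5 = -0.6667
  S[X_1,X_3] = ((0.3333)·(1.8333) + (-1.6667)·(-0.1667) + (1.3333)·(-0.1667) + (-1.6667)·(-0.1667) + (2.3333)·(-1.1667) + (-0.6667)·(-0.1667)) / 5 = -1.6667/5 = -0.3333
  S[X_2,X_2] = ((1.1667)·(1.1667) + (-1.8333)·(-1.8333) + (0.1667)·(0.1667) + (1.1667)·(1.1667) + (-1.8333)·(-1.8333) + (1.1667)·(1.1667)) / 5 = 10.8333/5 = 2.1667
  S[X_2,X_3] = ((1.1667)·(1.8333) + (-1.8333)·(-0.1667) + (0.1667)·(-0.1667) + (1.1667)·(-0.1667) + (-1.8333)·(-1.1667) + (1.1667)·(-0.1667)) / 5 = 4.1667/5 = 0.8333
  S[X_3,X_3] = ((1.8333)·(1.8333) + (-0.1667)·(-0.1667) + (-0.1667)·(-0.1667) + (-0.1667)·(-0.1667) + (-1.1667)·(-1.1667) + (-0.1667)·(-0.1667)) / 5 = 4.8333/5 = 0.9667

S is symmetric (S[j,i] = S[i,j]). Assembling:

S = [[2.6667, -0.6667, -0.3333],
 [-0.6667, 2.1667, 0.8333],
 [-0.3333, 0.8333, 0.9667]]


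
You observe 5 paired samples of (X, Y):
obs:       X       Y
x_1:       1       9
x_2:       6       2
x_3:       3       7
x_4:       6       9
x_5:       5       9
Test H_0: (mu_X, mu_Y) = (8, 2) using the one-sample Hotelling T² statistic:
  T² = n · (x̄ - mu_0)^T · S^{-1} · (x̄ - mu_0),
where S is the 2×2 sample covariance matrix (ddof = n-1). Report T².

Step 1 — sample mean vector:
  mean(X) = (1 + 6 + 3 + 6 + 5) / 5 = 21/5 = 4.2
  mean(Y) = (9 + 2 + 7 + 9 + 9) / 5 = 36/5 = 7.2
  x̄ = (4.2, 7.2),  deviation x̄ - mu_0 = (4.2, 7.2) - (8, 2) = (-3.8, 5.2).

Step 2 — sample covariance matrix, S[i,j] = (1/(n-1)) · Σ_k (x_{k,i} - mean_i) · (x_{k,j} - mean_j), divisor n-1 = 4:
  S[X,X] = ((-3.2)·(-3.2) + (1.8)·(1.8) + (-1.2)·(-1.2) + (1.8)·(1.8) + (0.8)·(0.8)) / 4 = 18.8/4 = 4.7
  S[X,Y] = ((-3.2)·(1.8) + (1.8)·(-5.2) + (-1.2)·(-0.2) + (1.8)·(1.8) + (0.8)·(1.8)) / 4 = -10.2/4 = -2.55
  S[Y,Y] = ((1.8)·(1.8) + (-5.2)·(-5.2) + (-0.2)·(-0.2) + (1.8)·(1.8) + (1.8)·(1.8)) / 4 = 36.8/4 = 9.2
  S = [[4.7, -2.55],
 [-2.55, 9.2]].

Step 3 — invert S. det(S) = 4.7·9.2 - (-2.55)² = 36.7375.
  S^{-1} = (1/det) · [[d, -b], [-b, a]] = [[0.2504, 0.0694],
 [0.0694, 0.1279]].

Step 4 — quadratic form (x̄ - mu_0)^T · S^{-1} · (x̄ - mu_0):
  S^{-1} · (x̄ - mu_0) = (-0.5907, 0.4015),
  (x̄ - mu_0)^T · [...] = (-3.8)·(-0.5907) + (5.2)·(0.4015) = 4.3324.

Step 5 — scale by n: T² = 5 · 4.3324 = 21.6618.

T² ≈ 21.6618


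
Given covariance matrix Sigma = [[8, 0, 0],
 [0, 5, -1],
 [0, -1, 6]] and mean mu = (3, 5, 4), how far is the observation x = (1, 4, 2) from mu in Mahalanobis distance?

Step 1 — centre the observation: (x - mu) = (-2, -1, -2).

Step 2 — invert Sigma (cofactor / det for 3×3, or solve directly):
  Sigma^{-1} = [[0.125, 0, 0],
 [0, 0.2069, 0.0345],
 [0, 0.0345, 0.1724]].

Step 3 — form the quadratic (x - mu)^T · Sigma^{-1} · (x - mu):
  Sigma^{-1} · (x - mu) = (-0.25, -0.2759, -0.3793).
  (x - mu)^T · [Sigma^{-1} · (x - mu)] = (-2)·(-0.25) + (-1)·(-0.2759) + (-2)·(-0.3793) = 1.5345.

Step 4 — take square root: d = √(1.5345) ≈ 1.2387.

d(x, mu) = √(1.5345) ≈ 1.2387


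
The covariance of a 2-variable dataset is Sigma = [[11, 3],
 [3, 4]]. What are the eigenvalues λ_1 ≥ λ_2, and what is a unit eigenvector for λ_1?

Step 1 — characteristic polynomial of 2×2 Sigma:
  det(Sigma - λI) = λ² - trace · λ + det = 0.
  trace = 11 + 4 = 15, det = 11·4 - (3)² = 35.
Step 2 — discriminant:
  Δ = trace² - 4·det = 225 - 140 = 85.
Step 3 — eigenvalues:
  λ = (trace ± √Δ)/2 = (15 ± 9.2195)/2,
  λ_1 = 12.1098,  λ_2 = 2.8902.

Step 4 — unit eigenvector for λ_1: solve (Sigma - λ_1 I)v = 0. First row:
  (11 - 12.1098)·v_x + (3)·v_y = 0, i.e. (-1.1098)·v_x + (3)·v_y = 0,
  so v ∝ (b, λ_1 - a) = (3, 1.1098) = u.
  ||u|| = √((3)² + (1.1098)²) = √(10.2316) ≈ 3.1987,
  v_1 = u/||u|| ≈ (0.9379, 0.3469) (||v_1|| = 1).

λ_1 = 12.1098,  λ_2 = 2.8902;  v_1 ≈ (0.9379, 0.3469)


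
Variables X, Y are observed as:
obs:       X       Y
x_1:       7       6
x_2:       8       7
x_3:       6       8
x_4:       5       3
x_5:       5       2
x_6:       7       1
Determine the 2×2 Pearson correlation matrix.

Step 1 — column means:
  mean(X) = (7 + 8 + 6 + 5 + 5 + 7) / 6 = 38/6 = 6.3333
  mean(Y) = (6 + 7 + 8 + 3 + 2 + 1) / 6 = 27/6 = 4.5

Step 2 — sample variances and covariances s[i,j] = (1/(n-1)) · Σ_k (x_{k,i} - mean_i) · (x_{k,j} - mean_j), with n-1 = 5:
  s[X,X] = ((0.6667)·(0.6667) + (1.6667)·(1.6667) + (-0.3333)·(-0.3333) + (-1.3333)·(-1.3333) + (-1.3333)·(-1.3333) + (0.6667)·(0.6667)) / 5 = 7.3333/5 = 1.4667
  s[X,Y] = ((0.6667)·(1.5) + (1.6667)·(2.5) + (-0.3333)·(3.5) + (-1.3333)·(-1.5) + (-1.3333)·(-2.5) + (0.6667)·(-3.5)) / 5 = 7/5 = 1.4
  s[Y,Y] = ((1.5)·(1.5) + (2.5)·(2.5) + (3.5)·(3.5) + (-1.5)·(-1.5) + (-2.5)·(-2.5) + (-3.5)·(-3.5)) / 5 = 41.5/5 = 8.3
  Sample standard deviations s_i = √(s[i,i]):
  s(X) = √(1.4667) = 1.2111
  s(Y) = √(8.3) = 2.881

Step 3 — r_{ij} = s_{ij} / (s_i · s_j):
  r[X,X] = 1 (diagonal).
  r[X,Y] = 1.4 / (1.2111 · 2.881) = 1.4 / 3.489 = 0.4013
  r[Y,Y] = 1 (diagonal).

R is symmetric with unit diagonal. Assembling:

R = [[1, 0.4013],
 [0.4013, 1]]


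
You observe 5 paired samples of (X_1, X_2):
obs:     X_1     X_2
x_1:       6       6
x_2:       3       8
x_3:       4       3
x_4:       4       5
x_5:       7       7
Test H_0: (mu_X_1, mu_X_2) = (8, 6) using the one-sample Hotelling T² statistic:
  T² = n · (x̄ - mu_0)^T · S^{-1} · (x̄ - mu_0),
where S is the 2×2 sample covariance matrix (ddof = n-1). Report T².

Step 1 — sample mean vector:
  mean(X_1) = (6 + 3 + 4 + 4 + 7) / 5 = 24/5 = 4.8
  mean(X_2) = (6 + 8 + 3 + 5 + 7) / 5 = 29/5 = 5.8
  x̄ = (4.8, 5.8),  deviation x̄ - mu_0 = (4.8, 5.8) - (8, 6) = (-3.2, -0.2).

Step 2 — sample covariance matrix, S[i,j] = (1/(n-1)) · Σ_k (x_{k,i} - mean_i) · (x_{k,j} - mean_j), divisor n-1 = 4:
  S[X_1,X_1] = ((1.2)·(1.2) + (-1.8)·(-1.8) + (-0.8)·(-0.8) + (-0.8)·(-0.8) + (2.2)·(2.2)) / 4 = 10.8/4 = 2.7
  S[X_1,X_2] = ((1.2)·(0.2) + (-1.8)·(2.2) + (-0.8)·(-2.8) + (-0.8)·(-0.8) + (2.2)·(1.2)) / 4 = 1.8/4 = 0.45
  S[X_2,X_2] = ((0.2)·(0.2) + (2.2)·(2.2) + (-2.8)·(-2.8) + (-0.8)·(-0.8) + (1.2)·(1.2)) / 4 = 14.8/4 = 3.7
  S = [[2.7, 0.45],
 [0.45, 3.7]].

Step 3 — invert S. det(S) = 2.7·3.7 - (0.45)² = 9.7875.
  S^{-1} = (1/det) · [[d, -b], [-b, a]] = [[0.378, -0.046],
 [-0.046, 0.2759]].

Step 4 — quadratic form (x̄ - mu_0)^T · S^{-1} · (x̄ - mu_0):
  S^{-1} · (x̄ - mu_0) = (-1.2005, 0.092),
  (x̄ - mu_0)^T · [...] = (-3.2)·(-1.2005) + (-0.2)·(0.092) = 3.8232.

Step 5 — scale by n: T² = 5 · 3.8232 = 19.1162.

T² ≈ 19.1162


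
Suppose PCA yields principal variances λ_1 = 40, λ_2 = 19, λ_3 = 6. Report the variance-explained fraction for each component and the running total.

Step 1 — total variance = trace(Sigma) = Σ λ_i = 40 + 19 + 6 = 65.

Step 2 — fraction explained by component i = λ_i / Σ λ:
  PC1: 40/65 = 0.6154
  PC2: 19/65 = 0.2923
  PC3: 6/65 = 0.0923

Step 3 — cumulative fraction after k components = (λ_1 + ... + λ_k) / Σ λ:
  k = 1: 40/65 = 0.6154
  k = 2: (40 + 19)/65 = 59/65 = 0.9077
  k = 3: (40 + 19 + 6)/65 = 65/65 = 1

Summary (fraction, with percent):

explained: PC1 0.6154 (61.54%), PC2 0.2923 (29.23%), PC3 0.0923 (9.23%);  cumulative: 0.6154, 0.9077, 1


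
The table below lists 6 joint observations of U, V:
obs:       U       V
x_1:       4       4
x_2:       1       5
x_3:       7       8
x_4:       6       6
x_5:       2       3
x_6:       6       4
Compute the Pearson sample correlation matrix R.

Step 1 — column means:
  mean(U) = (4 + 1 + 7 + 6 + 2 + 6) / 6 = 26/6 = 4.3333
  mean(V) = (4 + 5 + 8 + 6 + 3 + 4) / 6 = 30/6 = 5

Step 2 — sample variances and covariances s[i,j] = (1/(n-1)) · Σ_k (x_{k,i} - mean_i) · (x_{k,j} - mean_j), with n-1 = 5:
  s[U,U] = ((-0.3333)·(-0.3333) + (-3.3333)·(-3.3333) + (2.6667)·(2.6667) + (1.6667)·(1.6667) + (-2.3333)·(-2.3333) + (1.6667)·(1.6667)) / 5 = 29.3333/5 = 5.8667
  s[U,V] = ((-0.3333)·(-1) + (-3.3333)·(0) + (2.6667)·(3) + (1.6667)·(1) + (-2.3333)·(-2) + (1.6667)·(-1)) / 5 = 13/5 = 2.6
  s[V,V] = ((-1)·(-1) + (0)·(0) + (3)·(3) + (1)·(1) + (-2)·(-2) + (-1)·(-1)) / 5 = 16/5 = 3.2
  Sample standard deviations s_i = √(s[i,i]):
  s(U) = √(5.8667) = 2.4221
  s(V) = √(3.2) = 1.7889

Step 3 — r_{ij} = s_{ij} / (s_i · s_j):
  r[U,U] = 1 (diagonal).
  r[U,V] = 2.6 / (2.4221 · 1.7889) = 2.6 / 4.3328 = 0.6001
  r[V,V] = 1 (diagonal).

R is symmetric with unit diagonal. Assembling:

R = [[1, 0.6001],
 [0.6001, 1]]


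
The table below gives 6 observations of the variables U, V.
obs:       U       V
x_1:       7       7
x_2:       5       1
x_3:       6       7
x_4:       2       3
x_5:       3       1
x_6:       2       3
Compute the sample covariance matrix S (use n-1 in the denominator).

Step 1 — column means:
  mean(U) = (7 + 5 + 6 + 2 + 3 + 2) / 6 = 25/6 = 4.1667
  mean(V) = (7 + 1 + 7 + 3 + 1 + 3) / 6 = 22/6 = 3.6667

Step 2 — sample covariance S[i,j] = (1/(n-1)) · Σ_k (x_{k,i} - mean_i) · (x_{k,j} - mean_j), with n-1 = 5.
  S[U,U] = ((2.8333)·(2.8333) + (0.8333)·(0.8333) + (1.8333)·(1.8333) + (-2.1667)·(-2.1667) + (-1.1667)·(-1.1667) + (-2.1667)·(-2.1667)) / 5 = 22.8333/5 = 4.5667
  S[U,V] = ((2.8333)·(3.3333) + (0.8333)·(-2.6667) + (1.8333)·(3.3333) + (-2.1667)·(-0.6667) + (-1.1667)·(-2.6667) + (-2.1667)·(-0.6667)) / 5 = 19.3333/5 = 3.8667
  S[V,V] = ((3.3333)·(3.3333) + (-2.6667)·(-2.6667) + (3.3333)·(3.3333) + (-0.6667)·(-0.6667) + (-2.6667)·(-2.6667) + (-0.6667)·(-0.6667)) / 5 = 37.3333/5 = 7.4667

S is symmetric (S[j,i] = S[i,j]). Assembling:

S = [[4.5667, 3.8667],
 [3.8667, 7.4667]]


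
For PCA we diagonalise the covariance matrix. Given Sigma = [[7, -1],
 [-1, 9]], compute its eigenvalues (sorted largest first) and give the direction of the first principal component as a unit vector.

Step 1 — characteristic polynomial of 2×2 Sigma:
  det(Sigma - λI) = λ² - trace · λ + det = 0.
  trace = 7 + 9 = 16, det = 7·9 - (-1)² = 62.
Step 2 — discriminant:
  Δ = trace² - 4·det = 256 - 248 = 8.
Step 3 — eigenvalues:
  λ = (trace ± √Δ)/2 = (16 ± 2.8284)/2,
  λ_1 = 9.4142,  λ_2 = 6.5858.

Step 4 — unit eigenvector for λ_1: solve (Sigma - λ_1 I)v = 0. First row:
  (7 - 9.4142)·v_x + (-1)·v_y = 0, i.e. (-2.4142)·v_x + (-1)·v_y = 0,
  so v ∝ (b, λ_1 - a) = (-1, 2.4142); multiply by -1 so the first entry is positive: u = (1, -2.4142).
  ||u|| = √((1)² + (-2.4142)²) = √(6.8284) ≈ 2.6131,
  v_1 = u/||u|| ≈ (0.3827, -0.9239) (||v_1|| = 1).

λ_1 = 9.4142,  λ_2 = 6.5858;  v_1 ≈ (0.3827, -0.9239)


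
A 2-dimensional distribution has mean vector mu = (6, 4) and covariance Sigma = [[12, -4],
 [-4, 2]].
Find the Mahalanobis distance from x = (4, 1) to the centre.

Step 1 — centre the observation: (x - mu) = (-2, -3).

Step 2 — invert Sigma. det(Sigma) = 12·2 - (-4)² = 8.
  Sigma^{-1} = (1/det) · [[d, -b], [-b, a]] = [[0.25, 0.5],
 [0.5, 1.5]].

Step 3 — form the quadratic (x - mu)^T · Sigma^{-1} · (x - mu):
  Sigma^{-1} · (x - mu) = (-2, -5.5).
  (x - mu)^T · [Sigma^{-1} · (x - mu)] = (-2)·(-2) + (-3)·(-5.5) = 20.5.

Step 4 — take square root: d = √(20.5) ≈ 4.5277.

d(x, mu) = √(20.5) ≈ 4.5277


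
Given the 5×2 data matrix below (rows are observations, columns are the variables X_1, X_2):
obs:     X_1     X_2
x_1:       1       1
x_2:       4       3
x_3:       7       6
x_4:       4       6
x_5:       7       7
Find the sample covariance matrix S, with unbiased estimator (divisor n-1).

Step 1 — column means:
  mean(X_1) = (1 + 4 + 7 + 4 + 7) / 5 = 23/5 = 4.6
  mean(X_2) = (1 + 3 + 6 + 6 + 7) / 5 = 23/5 = 4.6

Step 2 — sample covariance S[i,j] = (1/(n-1)) · Σ_k (x_{k,i} - mean_i) · (x_{k,j} - mean_j), with n-1 = 4.
  S[X_1,X_1] = ((-3.6)·(-3.6) + (-0.6)·(-0.6) + (2.4)·(2.4) + (-0.6)·(-0.6) + (2.4)·(2.4)) / 4 = 25.2/4 = 6.3
  S[X_1,X_2] = ((-3.6)·(-3.6) + (-0.6)·(-1.6) + (2.4)·(1.4) + (-0.6)·(1.4) + (2.4)·(2.4)) / 4 = 22.2/4 = 5.55
  S[X_2,X_2] = ((-3.6)·(-3.6) + (-1.6)·(-1.6) + (1.4)·(1.4) + (1.4)·(1.4) + (2.4)·(2.4)) / 4 = 25.2/4 = 6.3

S is symmetric (S[j,i] = S[i,j]). Assembling:

S = [[6.3, 5.55],
 [5.55, 6.3]]


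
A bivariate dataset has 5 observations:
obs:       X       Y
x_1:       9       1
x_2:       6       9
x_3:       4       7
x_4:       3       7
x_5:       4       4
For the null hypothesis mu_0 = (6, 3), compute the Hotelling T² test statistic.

Step 1 — sample mean vector:
  mean(X) = (9 + 6 + 4 + 3 + 4) / 5 = 26/5 = 5.2
  mean(Y) = (1 + 9 + 7 + 7 + 4) / 5 = 28/5 = 5.6
  x̄ = (5.2, 5.6),  deviation x̄ - mu_0 = (5.2, 5.6) - (6, 3) = (-0.8, 2.6).

Step 2 — sample covariance matrix, S[i,j] = (1/(n-1)) · Σ_k (x_{k,i} - mean_i) · (x_{k,j} - mean_j), divisor n-1 = 4:
  S[X,X] = ((3.8)·(3.8) + (0.8)·(0.8) + (-1.2)·(-1.2) + (-2.2)·(-2.2) + (-1.2)·(-1.2)) / 4 = 22.8/4 = 5.7
  S[X,Y] = ((3.8)·(-4.6) + (0.8)·(3.4) + (-1.2)·(1.4) + (-2.2)·(1.4) + (-1.2)·(-1.6)) / 4 = -17.6/4 = -4.4
  S[Y,Y] = ((-4.6)·(-4.6) + (3.4)·(3.4) + (1.4)·(1.4) + (1.4)·(1.4) + (-1.6)·(-1.6)) / 4 = 39.2/4 = 9.8
  S = [[5.7, -4.4],
 [-4.4, 9.8]].

Step 3 — invert S. det(S) = 5.7·9.8 - (-4.4)² = 36.5.
  S^{-1} = (1/det) · [[d, -b], [-b, a]] = [[0.2685, 0.1205],
 [0.1205, 0.1562]].

Step 4 — quadratic form (x̄ - mu_0)^T · S^{-1} · (x̄ - mu_0):
  S^{-1} · (x̄ - mu_0) = (0.0986, 0.3096),
  (x̄ - mu_0)^T · [...] = (-0.8)·(0.0986) + (2.6)·(0.3096) = 0.726.

Step 5 — scale by n: T² = 5 · 0.726 = 3.6301.

T² ≈ 3.6301


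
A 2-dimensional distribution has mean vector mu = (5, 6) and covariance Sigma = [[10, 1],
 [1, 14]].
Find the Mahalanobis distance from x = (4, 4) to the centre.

Step 1 — centre the observation: (x - mu) = (-1, -2).

Step 2 — invert Sigma. det(Sigma) = 10·14 - (1)² = 139.
  Sigma^{-1} = (1/det) · [[d, -b], [-b, a]] = [[0.1007, -0.0072],
 [-0.0072, 0.0719]].

Step 3 — form the quadratic (x - mu)^T · Sigma^{-1} · (x - mu):
  Sigma^{-1} · (x - mu) = (-0.0863, -0.1367).
  (x - mu)^T · [Sigma^{-1} · (x - mu)] = (-1)·(-0.0863) + (-2)·(-0.1367) = 0.3597.

Step 4 — take square root: d = √(0.3597) ≈ 0.5998.

d(x, mu) = √(0.3597) ≈ 0.5998


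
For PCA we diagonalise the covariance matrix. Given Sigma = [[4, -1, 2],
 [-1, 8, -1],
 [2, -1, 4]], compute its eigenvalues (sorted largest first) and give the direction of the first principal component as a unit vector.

Step 1 — characteristic polynomial p(λ) = det(λI - Sigma) = λ³ - tr·λ² + c_1·λ - det, where tr = trace, c_1 = sum of the principal 2×2 minors, det = det(Sigma):
  tr = 4 + 8 + 4 = 16,
  c_1 = (4·8 - (-1)²) + (4·4 - (2)²) + (8·4 - (-1)²) = 31 + 12 + 31 = 74,
  det = 4·(8·4 - (-1)²) - (-1)·((-1)·4 - (-1)·(2)) + (2)·((-1)·(-1) - 8·(2)) = 4·(31) - (-1)·(-2) + (2)·(-15) = 92.
  So p(λ) = λ³ - 16λ² + 74λ - 92.
Step 2 — look for an integer root (rational root theorem: any rational root is an integer divisor of 92). Testing λ = 2:
  p(2) = 8 - 64 + 148 - 92 = 0  ✓
  Dividing out (λ - 2): p(λ) = (λ - 2)(λ² - 14λ + 46).
Step 3 — remaining eigenvalues from the quadratic λ² - 14λ + 46 = 0:
  Δ = 14² - 4·46 = 196 - 184 = 12,  λ = (14 ± √12)/2 = (14 ± 3.4641)/2 ≈ 8.7321 or 5.2679.
  Sorted: λ_1 = 8.7321,  λ_2 = 5.2679,  λ_3 = 2  (check: sum = 16 = tr ✓).

Step 4 — unit eigenvector for λ_1 ≈ 8.7321: v spans the null space of (Sigma - λ_1 I), whose rows are
  r_1 = (-4.7321, -1, 2),  r_2 = (-1, -0.7321, -1),  r_3 = (2, -1, -4.7321).
  v is orthogonal to every row, so take v ∝ r_1 × r_2 = ((-1)·(-1) - (2)·(-0.7321), (2)·(-1) - (-4.7321)·(-1), (-4.7321)·(-0.7321) - (-1)·(-1)) ≈ (2.4641, -6.7321, 2.4641).
  Let u = (2.4641, -6.7321, 2.4641).
  ||u|| = √((2.4641)² + (-6.7321)² + (2.4641)²) = √(57.4641) ≈ 7.5805,  v_1 = u/||u|| ≈ (0.3251, -0.8881, 0.3251) (||v_1|| = 1).

λ_1 = 8.7321,  λ_2 = 5.2679,  λ_3 = 2;  v_1 ≈ (0.3251, -0.8881, 0.3251)


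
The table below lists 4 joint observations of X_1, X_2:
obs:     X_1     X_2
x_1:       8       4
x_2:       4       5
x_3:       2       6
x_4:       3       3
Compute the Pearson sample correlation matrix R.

Step 1 — column means:
  mean(X_1) = (8 + 4 + 2 + 3) / 4 = 17/4 = 4.25
  mean(X_2) = (4 + 5 + 6 + 3) / 4 = 18/4 = 4.5

Step 2 — sample variances and covariances s[i,j] = (1/(n-1)) · Σ_k (x_{k,i} - mean_i) · (x_{k,j} - mean_j), with n-1 = 3:
  s[X_1,X_1] = ((3.75)·(3.75) + (-0.25)·(-0.25) + (-2.25)·(-2.25) + (-1.25)·(-1.25)) / 3 = 20.75/3 = 6.9167
  s[X_1,X_2] = ((3.75)·(-0.5) + (-0.25)·(0.5) + (-2.25)·(1.5) + (-1.25)·(-1.5)) / 3 = -3.5/3 = -1.1667
  s[X_2,X_2] = ((-0.5)·(-0.5) + (0.5)·(0.5) + (1.5)·(1.5) + (-1.5)·(-1.5)) / 3 = 5/3 = 1.6667
  Sample standard deviations s_i = √(s[i,i]):
  s(X_1) = √(6.9167) = 2.63
  s(X_2) = √(1.6667) = 1.291

Step 3 — r_{ij} = s_{ij} / (s_i · s_j):
  r[X_1,X_1] = 1 (diagonal).
  r[X_1,X_2] = -1.1667 / (2.63 · 1.291) = -1.1667 / 3.3953 = -0.3436
  r[X_2,X_2] = 1 (diagonal).

R is symmetric with unit diagonal. Assembling:

R = [[1, -0.3436],
 [-0.3436, 1]]


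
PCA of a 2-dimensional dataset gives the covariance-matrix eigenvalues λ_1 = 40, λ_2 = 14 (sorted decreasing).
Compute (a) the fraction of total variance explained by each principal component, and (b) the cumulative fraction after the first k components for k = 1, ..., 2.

Step 1 — total variance = trace(Sigma) = Σ λ_i = 40 + 14 = 54.

Step 2 — fraction explained by component i = λ_i / Σ λ:
  PC1: 40/54 = 0.7407
  PC2: 14/54 = 0.2593

Step 3 — cumulative fraction after k components = (λ_1 + ... + λ_k) / Σ λ:
  k = 1: 40/54 = 0.7407
  k = 2: (40 + 14)/54 = 54/54 = 1

Summary (fraction, with percent):

explained: PC1 0.7407 (74.07%), PC2 0.2593 (25.93%);  cumulative: 0.7407, 1


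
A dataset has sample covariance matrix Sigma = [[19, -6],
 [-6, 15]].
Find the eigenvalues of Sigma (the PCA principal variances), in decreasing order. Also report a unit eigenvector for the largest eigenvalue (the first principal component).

Step 1 — characteristic polynomial of 2×2 Sigma:
  det(Sigma - λI) = λ² - trace · λ + det = 0.
  trace = 19 + 15 = 34, det = 19·15 - (-6)² = 249.
Step 2 — discriminant:
  Δ = trace² - 4·det = 1156 - 996 = 160.
Step 3 — eigenvalues:
  λ = (trace ± √Δ)/2 = (34 ± 12.6491)/2,
  λ_1 = 23.3246,  λ_2 = 10.6754.

Step 4 — unit eigenvector for λ_1: solve (Sigma - λ_1 I)v = 0. First row:
  (19 - 23.3246)·v_x + (-6)·v_y = 0, i.e. (-4.3246)·v_x + (-6)·v_y = 0,
  so v ∝ (b, λ_1 - a) = (-6, 4.3246); multiply by -1 so the first entry is positive: u = (6, -4.3246).
  ||u|| = √((6)² + (-4.3246)²) = √(54.7018) ≈ 7.3961,
  v_1 = u/||u|| ≈ (0.8112, -0.5847) (||v_1|| = 1).

λ_1 = 23.3246,  λ_2 = 10.6754;  v_1 ≈ (0.8112, -0.5847)


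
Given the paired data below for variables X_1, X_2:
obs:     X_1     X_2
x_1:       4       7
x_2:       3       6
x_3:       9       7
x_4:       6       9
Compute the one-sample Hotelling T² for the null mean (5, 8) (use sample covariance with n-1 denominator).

Step 1 — sample mean vector:
  mean(X_1) = (4 + 3 + 9 + 6) / 4 = 22/4 = 5.5
  mean(X_2) = (7 + 6 + 7 + 9) / 4 = 29/4 = 7.25
  x̄ = (5.5, 7.25),  deviation x̄ - mu_0 = (5.5, 7.25) - (5, 8) = (0.5, -0.75).

Step 2 — sample covariance matrix, S[i,j] = (1/(n-1)) · Σ_k (x_{k,i} - mean_i) · (x_{k,j} - mean_j), divisor n-1 = 3:
  S[X_1,X_1] = ((-1.5)·(-1.5) + (-2.5)·(-2.5) + (3.5)·(3.5) + (0.5)·(0.5)) / 3 = 21/3 = 7
  S[X_1,X_2] = ((-1.5)·(-0.25) + (-2.5)·(-1.25) + (3.5)·(-0.25) + (0.5)·(1.75)) / 3 = 3.5/3 = 1.1667
  S[X_2,X_2] = ((-0.25)·(-0.25) + (-1.25)·(-1.25) + (-0.25)·(-0.25) + (1.75)·(1.75)) / 3 = 4.75/3 = 1.5833
  S = [[7, 1.1667],
 [1.1667, 1.5833]].

Step 3 — invert S. det(S) = 7·1.5833 - (1.1667)² = 9.7222.
  S^{-1} = (1/det) · [[d, -b], [-b, a]] = [[0.1629, -0.12],
 [-0.12, 0.72]].

Step 4 — quadratic form (x̄ - mu_0)^T · S^{-1} · (x̄ - mu_0):
  S^{-1} · (x̄ - mu_0) = (0.1714, -0.6),
  (x̄ - mu_0)^T · [...] = (0.5)·(0.1714) + (-0.75)·(-0.6) = 0.5357.

Step 5 — scale by n: T² = 4 · 0.5357 = 2.1429.

T² ≈ 2.1429
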